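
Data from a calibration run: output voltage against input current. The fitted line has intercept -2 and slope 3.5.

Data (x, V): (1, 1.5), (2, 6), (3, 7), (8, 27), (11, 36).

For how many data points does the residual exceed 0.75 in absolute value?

3

x=1: V̂ = -2 + 3.5·1 = 1.5; e = 1.5 − 1.5 = 0
x=2: V̂ = -2 + 3.5·2 = 5; e = 6 − 5 = 1
x=3: V̂ = -2 + 3.5·3 = 8.5; e = 7 − 8.5 = -1.5
x=8: V̂ = -2 + 3.5·8 = 26; e = 27 − 26 = 1
x=11: V̂ = -2 + 3.5·11 = 36.5; e = 36 − 36.5 = -0.5
|e| > 0.75: x=2 (|e|=1), x=3 (|e|=1.5), x=8 (|e|=1) → 3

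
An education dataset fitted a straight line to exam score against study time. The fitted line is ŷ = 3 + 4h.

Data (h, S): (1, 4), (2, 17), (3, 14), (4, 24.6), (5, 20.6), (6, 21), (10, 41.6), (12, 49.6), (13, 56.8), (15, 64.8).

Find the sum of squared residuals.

h=1: ŷ = 3 + 4·1 = 7; e = 4 − 7 = -3
h=2: ŷ = 3 + 4·2 = 11; e = 17 − 11 = 6
h=3: ŷ = 3 + 4·3 = 15; e = 14 − 15 = -1
h=4: ŷ = 3 + 4·4 = 19; e = 24.6 − 19 = 5.6
h=5: ŷ = 3 + 4·5 = 23; e = 20.6 − 23 = -2.4
h=6: ŷ = 3 + 4·6 = 27; e = 21 − 27 = -6
h=10: ŷ = 3 + 4·10 = 43; e = 41.6 − 43 = -1.4
h=12: ŷ = 3 + 4·12 = 51; e = 49.6 − 51 = -1.4
h=13: ŷ = 3 + 4·13 = 55; e = 56.8 − 55 = 1.8
h=15: ŷ = 3 + 4·15 = 63; e = 64.8 − 63 = 1.8
SSE = 9 + 36 + 1 + 31.36 + 5.76 + 36 + 1.96 + 1.96 + 3.24 + 3.24 = 129.52

SSE = 129.52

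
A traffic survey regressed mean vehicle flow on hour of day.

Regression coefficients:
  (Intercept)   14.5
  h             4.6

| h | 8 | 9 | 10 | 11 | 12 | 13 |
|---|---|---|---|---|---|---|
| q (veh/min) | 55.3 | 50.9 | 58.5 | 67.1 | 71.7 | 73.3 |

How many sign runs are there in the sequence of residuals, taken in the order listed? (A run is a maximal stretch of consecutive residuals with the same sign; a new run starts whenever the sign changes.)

4 runs

h=8: ŷ = 14.5 + 4.6·8 = 51.3; e = 55.3 − 51.3 = 4
h=9: ŷ = 14.5 + 4.6·9 = 55.9; e = 50.9 − 55.9 = -5
h=10: ŷ = 14.5 + 4.6·10 = 60.5; e = 58.5 − 60.5 = -2
h=11: ŷ = 14.5 + 4.6·11 = 65.1; e = 67.1 − 65.1 = 2
h=12: ŷ = 14.5 + 4.6·12 = 69.7; e = 71.7 − 69.7 = 2
h=13: ŷ = 14.5 + 4.6·13 = 74.3; e = 73.3 − 74.3 = -1
Signs: + − − + + −
Runs: +×1, −×2, +×2, −×1 → 4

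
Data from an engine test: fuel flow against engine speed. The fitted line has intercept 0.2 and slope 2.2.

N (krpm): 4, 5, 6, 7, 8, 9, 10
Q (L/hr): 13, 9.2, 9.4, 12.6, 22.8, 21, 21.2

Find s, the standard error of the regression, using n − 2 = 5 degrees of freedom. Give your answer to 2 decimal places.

N=4: Q̂ = 0.2 + 2.2·4 = 9; r = 13 − 9 = 4
N=5: Q̂ = 0.2 + 2.2·5 = 11.2; r = 9.2 − 11.2 = -2
N=6: Q̂ = 0.2 + 2.2·6 = 13.4; r = 9.4 − 13.4 = -4
N=7: Q̂ = 0.2 + 2.2·7 = 15.6; r = 12.6 − 15.6 = -3
N=8: Q̂ = 0.2 + 2.2·8 = 17.8; r = 22.8 − 17.8 = 5
N=9: Q̂ = 0.2 + 2.2·9 = 20; r = 21 − 20 = 1
N=10: Q̂ = 0.2 + 2.2·10 = 22.2; r = 21.2 − 22.2 = -1
SSE = 16 + 4 + 16 + 9 + 25 + 1 + 1 = 72
s = √(72/5) = √14.4 ≈ 3.79

s = 3.79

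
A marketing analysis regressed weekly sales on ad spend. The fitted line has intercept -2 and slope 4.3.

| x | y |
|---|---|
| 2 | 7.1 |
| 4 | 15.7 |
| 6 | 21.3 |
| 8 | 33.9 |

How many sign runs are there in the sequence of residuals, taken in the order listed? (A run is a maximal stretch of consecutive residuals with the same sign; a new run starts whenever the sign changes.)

x=2: ŷ = -2 + 4.3·2 = 6.6; e = 7.1 − 6.6 = 0.5
x=4: ŷ = -2 + 4.3·4 = 15.2; e = 15.7 − 15.2 = 0.5
x=6: ŷ = -2 + 4.3·6 = 23.8; e = 21.3 − 23.8 = -2.5
x=8: ŷ = -2 + 4.3·8 = 32.4; e = 33.9 − 32.4 = 1.5
Signs: + + − +
Runs: +×2, −×1, +×1 → 3

3 runs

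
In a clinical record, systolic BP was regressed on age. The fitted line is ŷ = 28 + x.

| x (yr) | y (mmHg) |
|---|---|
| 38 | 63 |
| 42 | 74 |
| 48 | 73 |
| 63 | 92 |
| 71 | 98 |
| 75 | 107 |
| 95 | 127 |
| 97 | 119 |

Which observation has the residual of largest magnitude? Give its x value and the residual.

x=38: ŷ = 28 + 38 = 66; r = 63 − 66 = -3
x=42: ŷ = 28 + 42 = 70; r = 74 − 70 = 4
x=48: ŷ = 28 + 48 = 76; r = 73 − 76 = -3
x=63: ŷ = 28 + 63 = 91; r = 92 − 91 = 1
x=71: ŷ = 28 + 71 = 99; r = 98 − 99 = -1
x=75: ŷ = 28 + 75 = 103; r = 107 − 103 = 4
x=95: ŷ = 28 + 95 = 123; r = 127 − 123 = 4
x=97: ŷ = 28 + 97 = 125; r = 119 − 125 = -6
Largest |r| is 6 at x = 97, residual -6.

x = 97, r = -6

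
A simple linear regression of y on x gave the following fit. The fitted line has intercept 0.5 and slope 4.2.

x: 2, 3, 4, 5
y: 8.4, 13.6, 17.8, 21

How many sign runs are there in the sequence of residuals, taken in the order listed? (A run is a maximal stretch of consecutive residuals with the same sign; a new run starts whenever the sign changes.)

x=2: ŷ = 0.5 + 4.2·2 = 8.9; e = 8.4 − 8.9 = -0.5
x=3: ŷ = 0.5 + 4.2·3 = 13.1; e = 13.6 − 13.1 = 0.5
x=4: ŷ = 0.5 + 4.2·4 = 17.3; e = 17.8 − 17.3 = 0.5
x=5: ŷ = 0.5 + 4.2·5 = 21.5; e = 21 − 21.5 = -0.5
Signs: − + + −
Runs: −×1, +×2, −×1 → 3

3 runs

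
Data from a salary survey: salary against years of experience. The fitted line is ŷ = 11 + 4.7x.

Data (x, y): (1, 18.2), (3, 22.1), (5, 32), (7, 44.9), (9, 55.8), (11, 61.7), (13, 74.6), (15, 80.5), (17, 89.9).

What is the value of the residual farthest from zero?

x=1: ŷ = 11 + 4.7·1 = 15.7; r = 18.2 − 15.7 = 2.5
x=3: ŷ = 11 + 4.7·3 = 25.1; r = 22.1 − 25.1 = -3
x=5: ŷ = 11 + 4.7·5 = 34.5; r = 32 − 34.5 = -2.5
x=7: ŷ = 11 + 4.7·7 = 43.9; r = 44.9 − 43.9 = 1
x=9: ŷ = 11 + 4.7·9 = 53.3; r = 55.8 − 53.3 = 2.5
x=11: ŷ = 11 + 4.7·11 = 62.7; r = 61.7 − 62.7 = -1
x=13: ŷ = 11 + 4.7·13 = 72.1; r = 74.6 − 72.1 = 2.5
x=15: ŷ = 11 + 4.7·15 = 81.5; r = 80.5 − 81.5 = -1
x=17: ŷ = 11 + 4.7·17 = 90.9; r = 89.9 − 90.9 = -1
Largest |r| is 3 at x = 3, residual -3.

r = -3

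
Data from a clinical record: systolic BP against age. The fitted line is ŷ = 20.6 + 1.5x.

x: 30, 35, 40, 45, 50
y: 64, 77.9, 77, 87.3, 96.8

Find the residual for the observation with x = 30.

ŷ = 20.6 + 1.5·30 = 65.6
r = 64 − 65.6 = -1.6

r = -1.6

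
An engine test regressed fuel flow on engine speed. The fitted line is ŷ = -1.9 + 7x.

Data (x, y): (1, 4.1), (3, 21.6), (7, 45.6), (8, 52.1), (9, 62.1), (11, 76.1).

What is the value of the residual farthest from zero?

x=1: ŷ = -1.9 + 7·1 = 5.1; e = 4.1 − 5.1 = -1
x=3: ŷ = -1.9 + 7·3 = 19.1; e = 21.6 − 19.1 = 2.5
x=7: ŷ = -1.9 + 7·7 = 47.1; e = 45.6 − 47.1 = -1.5
x=8: ŷ = -1.9 + 7·8 = 54.1; e = 52.1 − 54.1 = -2
x=9: ŷ = -1.9 + 7·9 = 61.1; e = 62.1 − 61.1 = 1
x=11: ŷ = -1.9 + 7·11 = 75.1; e = 76.1 − 75.1 = 1
Largest |e| is 2.5 at x = 3, residual 2.5.

e = 2.5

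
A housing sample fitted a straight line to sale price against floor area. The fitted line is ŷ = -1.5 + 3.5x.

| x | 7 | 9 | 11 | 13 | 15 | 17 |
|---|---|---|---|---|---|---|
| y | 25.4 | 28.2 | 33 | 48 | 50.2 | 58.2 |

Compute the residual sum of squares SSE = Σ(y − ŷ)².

x=7: ŷ = -1.5 + 3.5·7 = 23; r = 25.4 − 23 = 2.4
x=9: ŷ = -1.5 + 3.5·9 = 30; r = 28.2 − 30 = -1.8
x=11: ŷ = -1.5 + 3.5·11 = 37; r = 33 − 37 = -4
x=13: ŷ = -1.5 + 3.5·13 = 44; r = 48 − 44 = 4
x=15: ŷ = -1.5 + 3.5·15 = 51; r = 50.2 − 51 = -0.8
x=17: ŷ = -1.5 + 3.5·17 = 58; r = 58.2 − 58 = 0.2
SSE = 5.76 + 3.24 + 16 + 16 + 0.64 + 0.04 = 41.68

SSE = 41.68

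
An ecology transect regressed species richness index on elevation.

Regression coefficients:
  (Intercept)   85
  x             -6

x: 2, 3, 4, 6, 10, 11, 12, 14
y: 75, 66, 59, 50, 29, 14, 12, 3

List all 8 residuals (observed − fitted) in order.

2, -1, -2, 1, 4, -5, -1, 2

x=2: ŷ = 85 − 6·2 = 73; r = 75 − 73 = 2
x=3: ŷ = 85 − 6·3 = 67; r = 66 − 67 = -1
x=4: ŷ = 85 − 6·4 = 61; r = 59 − 61 = -2
x=6: ŷ = 85 − 6·6 = 49; r = 50 − 49 = 1
x=10: ŷ = 85 − 6·10 = 25; r = 29 − 25 = 4
x=11: ŷ = 85 − 6·11 = 19; r = 14 − 19 = -5
x=12: ŷ = 85 − 6·12 = 13; r = 12 − 13 = -1
x=14: ŷ = 85 − 6·14 = 1; r = 3 − 1 = 2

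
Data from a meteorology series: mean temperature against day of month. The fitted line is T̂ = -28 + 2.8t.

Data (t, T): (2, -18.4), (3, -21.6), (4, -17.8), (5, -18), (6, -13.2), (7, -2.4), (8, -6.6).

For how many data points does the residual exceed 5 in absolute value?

t=2: T̂ = -28 + 2.8·2 = -22.4; r = -18.4 − (-22.4) = 4
t=3: T̂ = -28 + 2.8·3 = -19.6; r = -21.6 − (-19.6) = -2
t=4: T̂ = -28 + 2.8·4 = -16.8; r = -17.8 − (-16.8) = -1
t=5: T̂ = -28 + 2.8·5 = -14; r = -18 − (-14) = -4
t=6: T̂ = -28 + 2.8·6 = -11.2; r = -13.2 − (-11.2) = -2
t=7: T̂ = -28 + 2.8·7 = -8.4; r = -2.4 − (-8.4) = 6
t=8: T̂ = -28 + 2.8·8 = -5.6; r = -6.6 − (-5.6) = -1
|r| > 5: t=7 (|r|=6) → 1

1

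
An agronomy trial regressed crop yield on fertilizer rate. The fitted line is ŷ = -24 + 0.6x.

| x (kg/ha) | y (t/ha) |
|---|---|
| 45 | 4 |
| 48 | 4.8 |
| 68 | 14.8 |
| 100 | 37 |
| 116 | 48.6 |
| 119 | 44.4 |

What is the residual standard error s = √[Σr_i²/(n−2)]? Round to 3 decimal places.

x=45: ŷ = -24 + 0.6·45 = 3; r = 4 − 3 = 1
x=48: ŷ = -24 + 0.6·48 = 4.8; r = 4.8 − 4.8 = 0
x=68: ŷ = -24 + 0.6·68 = 16.8; r = 14.8 − 16.8 = -2
x=100: ŷ = -24 + 0.6·100 = 36; r = 37 − 36 = 1
x=116: ŷ = -24 + 0.6·116 = 45.6; r = 48.6 − 45.6 = 3
x=119: ŷ = -24 + 0.6·119 = 47.4; r = 44.4 − 47.4 = -3
SSE = 1 + 0 + 4 + 1 + 9 + 9 = 24
s = √(24/4) = √6 ≈ 2.449

s = 2.449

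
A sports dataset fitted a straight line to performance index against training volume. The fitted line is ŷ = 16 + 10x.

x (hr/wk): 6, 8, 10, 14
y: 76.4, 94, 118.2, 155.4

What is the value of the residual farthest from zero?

e = 2.2

x=6: ŷ = 16 + 10·6 = 76; e = 76.4 − 76 = 0.4
x=8: ŷ = 16 + 10·8 = 96; e = 94 − 96 = -2
x=10: ŷ = 16 + 10·10 = 116; e = 118.2 − 116 = 2.2
x=14: ŷ = 16 + 10·14 = 156; e = 155.4 − 156 = -0.6
Largest |e| is 2.2 at x = 10, residual 2.2.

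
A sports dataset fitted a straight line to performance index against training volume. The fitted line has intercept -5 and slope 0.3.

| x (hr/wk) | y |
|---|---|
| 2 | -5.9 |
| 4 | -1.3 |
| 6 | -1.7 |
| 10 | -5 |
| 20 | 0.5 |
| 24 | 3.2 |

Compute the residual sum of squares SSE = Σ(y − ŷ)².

SSE = 21

x=2: ŷ = -5 + 0.3·2 = -4.4; r = -5.9 − (-4.4) = -1.5
x=4: ŷ = -5 + 0.3·4 = -3.8; r = -1.3 − (-3.8) = 2.5
x=6: ŷ = -5 + 0.3·6 = -3.2; r = -1.7 − (-3.2) = 1.5
x=10: ŷ = -5 + 0.3·10 = -2; r = -5 − (-2) = -3
x=20: ŷ = -5 + 0.3·20 = 1; r = 0.5 − 1 = -0.5
x=24: ŷ = -5 + 0.3·24 = 2.2; r = 3.2 − 2.2 = 1
SSE = 2.25 + 6.25 + 2.25 + 9 + 0.25 + 1 = 21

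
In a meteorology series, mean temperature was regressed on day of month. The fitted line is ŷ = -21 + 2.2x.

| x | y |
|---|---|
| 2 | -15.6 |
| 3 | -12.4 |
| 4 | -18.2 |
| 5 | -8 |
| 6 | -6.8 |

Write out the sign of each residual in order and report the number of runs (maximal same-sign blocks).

3 runs

x=2: ŷ = -21 + 2.2·2 = -16.6; r = -15.6 − (-16.6) = 1
x=3: ŷ = -21 + 2.2·3 = -14.4; r = -12.4 − (-14.4) = 2
x=4: ŷ = -21 + 2.2·4 = -12.2; r = -18.2 − (-12.2) = -6
x=5: ŷ = -21 + 2.2·5 = -10; r = -8 − (-10) = 2
x=6: ŷ = -21 + 2.2·6 = -7.8; r = -6.8 − (-7.8) = 1
Signs: + + − + +
Runs: +×2, −×1, +×2 → 3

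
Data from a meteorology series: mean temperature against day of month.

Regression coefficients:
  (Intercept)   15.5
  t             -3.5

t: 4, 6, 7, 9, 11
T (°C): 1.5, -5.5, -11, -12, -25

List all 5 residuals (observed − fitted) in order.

t=4: ŷ = 15.5 − 3.5·4 = 1.5; r = 1.5 − 1.5 = 0
t=6: ŷ = 15.5 − 3.5·6 = -5.5; r = -5.5 − (-5.5) = 0
t=7: ŷ = 15.5 − 3.5·7 = -9; r = -11 − (-9) = -2
t=9: ŷ = 15.5 − 3.5·9 = -16; r = -12 − (-16) = 4
t=11: ŷ = 15.5 − 3.5·11 = -23; r = -25 − (-23) = -2

0, 0, -2, 4, -2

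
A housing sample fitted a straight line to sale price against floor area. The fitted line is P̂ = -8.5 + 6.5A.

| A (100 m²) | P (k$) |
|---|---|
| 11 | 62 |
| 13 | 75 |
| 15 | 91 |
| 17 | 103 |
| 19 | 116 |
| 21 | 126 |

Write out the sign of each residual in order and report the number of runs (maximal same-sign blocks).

A=11: P̂ = -8.5 + 6.5·11 = 63; r = 62 − 63 = -1
A=13: P̂ = -8.5 + 6.5·13 = 76; r = 75 − 76 = -1
A=15: P̂ = -8.5 + 6.5·15 = 89; r = 91 − 89 = 2
A=17: P̂ = -8.5 + 6.5·17 = 102; r = 103 − 102 = 1
A=19: P̂ = -8.5 + 6.5·19 = 115; r = 116 − 115 = 1
A=21: P̂ = -8.5 + 6.5·21 = 128; r = 126 − 128 = -2
Signs: − − + + + −
Runs: −×2, +×3, −×1 → 3

3 runs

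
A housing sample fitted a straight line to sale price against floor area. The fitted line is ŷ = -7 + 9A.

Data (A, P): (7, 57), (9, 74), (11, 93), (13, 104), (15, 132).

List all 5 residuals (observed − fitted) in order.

A=7: ŷ = -7 + 9·7 = 56; e = 57 − 56 = 1
A=9: ŷ = -7 + 9·9 = 74; e = 74 − 74 = 0
A=11: ŷ = -7 + 9·11 = 92; e = 93 − 92 = 1
A=13: ŷ = -7 + 9·13 = 110; e = 104 − 110 = -6
A=15: ŷ = -7 + 9·15 = 128; e = 132 − 128 = 4

1, 0, 1, -6, 4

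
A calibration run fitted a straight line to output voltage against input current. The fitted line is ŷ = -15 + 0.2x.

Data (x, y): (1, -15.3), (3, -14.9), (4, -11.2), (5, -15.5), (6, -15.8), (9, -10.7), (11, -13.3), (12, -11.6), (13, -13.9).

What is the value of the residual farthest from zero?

e = 3

x=1: ŷ = -15 + 0.2·1 = -14.8; e = -15.3 − (-14.8) = -0.5
x=3: ŷ = -15 + 0.2·3 = -14.4; e = -14.9 − (-14.4) = -0.5
x=4: ŷ = -15 + 0.2·4 = -14.2; e = -11.2 − (-14.2) = 3
x=5: ŷ = -15 + 0.2·5 = -14; e = -15.5 − (-14) = -1.5
x=6: ŷ = -15 + 0.2·6 = -13.8; e = -15.8 − (-13.8) = -2
x=9: ŷ = -15 + 0.2·9 = -13.2; e = -10.7 − (-13.2) = 2.5
x=11: ŷ = -15 + 0.2·11 = -12.8; e = -13.3 − (-12.8) = -0.5
x=12: ŷ = -15 + 0.2·12 = -12.6; e = -11.6 − (-12.6) = 1
x=13: ŷ = -15 + 0.2·13 = -12.4; e = -13.9 − (-12.4) = -1.5
Largest |e| is 3 at x = 4, residual 3.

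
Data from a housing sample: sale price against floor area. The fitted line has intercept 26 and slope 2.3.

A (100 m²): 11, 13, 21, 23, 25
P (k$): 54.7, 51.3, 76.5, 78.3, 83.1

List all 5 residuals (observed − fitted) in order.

A=11: ŷ = 26 + 2.3·11 = 51.3; e = 54.7 − 51.3 = 3.4
A=13: ŷ = 26 + 2.3·13 = 55.9; e = 51.3 − 55.9 = -4.6
A=21: ŷ = 26 + 2.3·21 = 74.3; e = 76.5 − 74.3 = 2.2
A=23: ŷ = 26 + 2.3·23 = 78.9; e = 78.3 − 78.9 = -0.6
A=25: ŷ = 26 + 2.3·25 = 83.5; e = 83.1 − 83.5 = -0.4

3.4, -4.6, 2.2, -0.6, -0.4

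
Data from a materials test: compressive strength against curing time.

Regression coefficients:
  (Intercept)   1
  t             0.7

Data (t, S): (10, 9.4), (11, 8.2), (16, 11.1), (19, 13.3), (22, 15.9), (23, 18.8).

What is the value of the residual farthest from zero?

t=10: ŷ = 1 + 0.7·10 = 8; r = 9.4 − 8 = 1.4
t=11: ŷ = 1 + 0.7·11 = 8.7; r = 8.2 − 8.7 = -0.5
t=16: ŷ = 1 + 0.7·16 = 12.2; r = 11.1 − 12.2 = -1.1
t=19: ŷ = 1 + 0.7·19 = 14.3; r = 13.3 − 14.3 = -1
t=22: ŷ = 1 + 0.7·22 = 16.4; r = 15.9 − 16.4 = -0.5
t=23: ŷ = 1 + 0.7·23 = 17.1; r = 18.8 − 17.1 = 1.7
Largest |r| is 1.7 at t = 23, residual 1.7.

r = 1.7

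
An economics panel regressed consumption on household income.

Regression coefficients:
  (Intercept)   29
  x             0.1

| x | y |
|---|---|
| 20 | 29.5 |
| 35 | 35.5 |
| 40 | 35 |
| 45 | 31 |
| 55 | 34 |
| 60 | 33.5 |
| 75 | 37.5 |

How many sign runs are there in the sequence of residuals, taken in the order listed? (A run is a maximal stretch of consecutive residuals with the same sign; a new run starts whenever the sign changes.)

x=20: ŷ = 29 + 0.1·20 = 31; e = 29.5 − 31 = -1.5
x=35: ŷ = 29 + 0.1·35 = 32.5; e = 35.5 − 32.5 = 3
x=40: ŷ = 29 + 0.1·40 = 33; e = 35 − 33 = 2
x=45: ŷ = 29 + 0.1·45 = 33.5; e = 31 − 33.5 = -2.5
x=55: ŷ = 29 + 0.1·55 = 34.5; e = 34 − 34.5 = -0.5
x=60: ŷ = 29 + 0.1·60 = 35; e = 33.5 − 35 = -1.5
x=75: ŷ = 29 + 0.1·75 = 36.5; e = 37.5 − 36.5 = 1
Signs: − + + − − − +
Runs: −×1, +×2, −×3, +×1 → 4

4 runs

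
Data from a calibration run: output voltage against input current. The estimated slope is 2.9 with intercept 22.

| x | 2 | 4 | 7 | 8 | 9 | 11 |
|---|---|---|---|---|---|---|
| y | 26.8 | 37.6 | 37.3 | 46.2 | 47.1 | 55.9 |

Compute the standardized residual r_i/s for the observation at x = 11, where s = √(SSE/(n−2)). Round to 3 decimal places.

x=2: ŷ = 22 + 2.9·2 = 27.8; r = 26.8 − 27.8 = -1
x=4: ŷ = 22 + 2.9·4 = 33.6; r = 37.6 − 33.6 = 4
x=7: ŷ = 22 + 2.9·7 = 42.3; r = 37.3 − 42.3 = -5
x=8: ŷ = 22 + 2.9·8 = 45.2; r = 46.2 − 45.2 = 1
x=9: ŷ = 22 + 2.9·9 = 48.1; r = 47.1 − 48.1 = -1
x=11: ŷ = 22 + 2.9·11 = 53.9; r = 55.9 − 53.9 = 2
SSE = 1 + 16 + 25 + 1 + 1 + 4 = 48
s = √(48/4) = 3.4641
r/s = 2 / 3.4641 = 0.577

0.577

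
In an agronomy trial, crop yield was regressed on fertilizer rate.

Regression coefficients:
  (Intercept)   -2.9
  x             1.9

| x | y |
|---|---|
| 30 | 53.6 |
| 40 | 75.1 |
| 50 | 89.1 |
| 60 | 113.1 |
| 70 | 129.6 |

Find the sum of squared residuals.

x=30: ŷ = -2.9 + 1.9·30 = 54.1; e = 53.6 − 54.1 = -0.5
x=40: ŷ = -2.9 + 1.9·40 = 73.1; e = 75.1 − 73.1 = 2
x=50: ŷ = -2.9 + 1.9·50 = 92.1; e = 89.1 − 92.1 = -3
x=60: ŷ = -2.9 + 1.9·60 = 111.1; e = 113.1 − 111.1 = 2
x=70: ŷ = -2.9 + 1.9·70 = 130.1; e = 129.6 − 130.1 = -0.5
SSE = 0.25 + 4 + 9 + 4 + 0.25 = 17.5

SSE = 17.5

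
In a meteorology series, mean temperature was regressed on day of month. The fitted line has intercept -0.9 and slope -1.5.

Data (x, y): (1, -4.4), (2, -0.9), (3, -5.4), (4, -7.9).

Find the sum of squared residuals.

SSE = 14

x=1: ŷ = -0.9 − 1.5·1 = -2.4; e = -4.4 − (-2.4) = -2
x=2: ŷ = -0.9 − 1.5·2 = -3.9; e = -0.9 − (-3.9) = 3
x=3: ŷ = -0.9 − 1.5·3 = -5.4; e = -5.4 − (-5.4) = 0
x=4: ŷ = -0.9 − 1.5·4 = -6.9; e = -7.9 − (-6.9) = -1
SSE = 4 + 9 + 0 + 1 = 14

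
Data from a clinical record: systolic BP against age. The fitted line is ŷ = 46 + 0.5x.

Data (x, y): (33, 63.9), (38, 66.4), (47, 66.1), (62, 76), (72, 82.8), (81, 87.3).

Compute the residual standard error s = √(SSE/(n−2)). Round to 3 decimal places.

x=33: ŷ = 46 + 0.5·33 = 62.5; e = 63.9 − 62.5 = 1.4
x=38: ŷ = 46 + 0.5·38 = 65; e = 66.4 − 65 = 1.4
x=47: ŷ = 46 + 0.5·47 = 69.5; e = 66.1 − 69.5 = -3.4
x=62: ŷ = 46 + 0.5·62 = 77; e = 76 − 77 = -1
x=72: ŷ = 46 + 0.5·72 = 82; e = 82.8 − 82 = 0.8
x=81: ŷ = 46 + 0.5·81 = 86.5; e = 87.3 − 86.5 = 0.8
SSE = 1.96 + 1.96 + 11.56 + 1 + 0.64 + 0.64 = 17.76
s = √(17.76/4) = √4.44 ≈ 2.107

s = 2.107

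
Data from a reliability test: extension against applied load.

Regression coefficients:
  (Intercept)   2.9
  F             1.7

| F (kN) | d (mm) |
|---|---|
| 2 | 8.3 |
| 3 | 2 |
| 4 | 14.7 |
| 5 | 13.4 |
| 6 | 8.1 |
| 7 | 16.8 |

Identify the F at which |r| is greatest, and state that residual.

F=2: ŷ = 2.9 + 1.7·2 = 6.3; r = 8.3 − 6.3 = 2
F=3: ŷ = 2.9 + 1.7·3 = 8; r = 2 − 8 = -6
F=4: ŷ = 2.9 + 1.7·4 = 9.7; r = 14.7 − 9.7 = 5
F=5: ŷ = 2.9 + 1.7·5 = 11.4; r = 13.4 − 11.4 = 2
F=6: ŷ = 2.9 + 1.7·6 = 13.1; r = 8.1 − 13.1 = -5
F=7: ŷ = 2.9 + 1.7·7 = 14.8; r = 16.8 − 14.8 = 2
Largest |r| is 6 at F = 3, residual -6.

F = 3, r = -6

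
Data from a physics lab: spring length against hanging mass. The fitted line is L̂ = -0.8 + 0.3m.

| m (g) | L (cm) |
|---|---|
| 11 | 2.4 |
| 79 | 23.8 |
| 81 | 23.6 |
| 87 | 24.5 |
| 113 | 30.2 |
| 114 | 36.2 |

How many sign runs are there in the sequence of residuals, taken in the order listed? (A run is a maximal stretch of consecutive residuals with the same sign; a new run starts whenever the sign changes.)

4 runs

m=11: L̂ = -0.8 + 0.3·11 = 2.5; r = 2.4 − 2.5 = -0.1
m=79: L̂ = -0.8 + 0.3·79 = 22.9; r = 23.8 − 22.9 = 0.9
m=81: L̂ = -0.8 + 0.3·81 = 23.5; r = 23.6 − 23.5 = 0.1
m=87: L̂ = -0.8 + 0.3·87 = 25.3; r = 24.5 − 25.3 = -0.8
m=113: L̂ = -0.8 + 0.3·113 = 33.1; r = 30.2 − 33.1 = -2.9
m=114: L̂ = -0.8 + 0.3·114 = 33.4; r = 36.2 − 33.4 = 2.8
Signs: − + + − − +
Runs: −×1, +×2, −×2, +×1 → 4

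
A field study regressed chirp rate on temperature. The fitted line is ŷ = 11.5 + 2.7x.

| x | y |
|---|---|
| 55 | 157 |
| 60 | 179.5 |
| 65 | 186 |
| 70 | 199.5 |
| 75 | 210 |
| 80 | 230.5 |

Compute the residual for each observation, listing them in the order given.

x=55: ŷ = 11.5 + 2.7·55 = 160; r = 157 − 160 = -3
x=60: ŷ = 11.5 + 2.7·60 = 173.5; r = 179.5 − 173.5 = 6
x=65: ŷ = 11.5 + 2.7·65 = 187; r = 186 − 187 = -1
x=70: ŷ = 11.5 + 2.7·70 = 200.5; r = 199.5 − 200.5 = -1
x=75: ŷ = 11.5 + 2.7·75 = 214; r = 210 − 214 = -4
x=80: ŷ = 11.5 + 2.7·80 = 227.5; r = 230.5 − 227.5 = 3

-3, 6, -1, -1, -4, 3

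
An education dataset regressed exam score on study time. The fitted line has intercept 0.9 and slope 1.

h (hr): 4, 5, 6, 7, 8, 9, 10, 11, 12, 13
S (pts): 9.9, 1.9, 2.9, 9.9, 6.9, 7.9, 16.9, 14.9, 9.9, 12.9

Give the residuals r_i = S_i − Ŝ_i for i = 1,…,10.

5, -4, -4, 2, -2, -2, 6, 3, -3, -1

h=4: Ŝ = 0.9 + 4 = 4.9; r = 9.9 − 4.9 = 5
h=5: Ŝ = 0.9 + 5 = 5.9; r = 1.9 − 5.9 = -4
h=6: Ŝ = 0.9 + 6 = 6.9; r = 2.9 − 6.9 = -4
h=7: Ŝ = 0.9 + 7 = 7.9; r = 9.9 − 7.9 = 2
h=8: Ŝ = 0.9 + 8 = 8.9; r = 6.9 − 8.9 = -2
h=9: Ŝ = 0.9 + 9 = 9.9; r = 7.9 − 9.9 = -2
h=10: Ŝ = 0.9 + 10 = 10.9; r = 16.9 − 10.9 = 6
h=11: Ŝ = 0.9 + 11 = 11.9; r = 14.9 − 11.9 = 3
h=12: Ŝ = 0.9 + 12 = 12.9; r = 9.9 − 12.9 = -3
h=13: Ŝ = 0.9 + 13 = 13.9; r = 12.9 − 13.9 = -1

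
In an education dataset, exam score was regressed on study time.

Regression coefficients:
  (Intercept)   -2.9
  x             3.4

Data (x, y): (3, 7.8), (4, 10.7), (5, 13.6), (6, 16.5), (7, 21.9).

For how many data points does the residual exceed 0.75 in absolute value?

x=3: ŷ = -2.9 + 3.4·3 = 7.3; e = 7.8 − 7.3 = 0.5
x=4: ŷ = -2.9 + 3.4·4 = 10.7; e = 10.7 − 10.7 = 0
x=5: ŷ = -2.9 + 3.4·5 = 14.1; e = 13.6 − 14.1 = -0.5
x=6: ŷ = -2.9 + 3.4·6 = 17.5; e = 16.5 − 17.5 = -1
x=7: ŷ = -2.9 + 3.4·7 = 20.9; e = 21.9 − 20.9 = 1
|e| > 0.75: x=6 (|e|=1), x=7 (|e|=1) → 2

2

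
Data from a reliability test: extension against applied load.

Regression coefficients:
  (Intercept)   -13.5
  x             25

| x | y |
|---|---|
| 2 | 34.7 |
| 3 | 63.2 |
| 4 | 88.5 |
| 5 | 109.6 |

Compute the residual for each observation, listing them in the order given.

x=2: ŷ = -13.5 + 25·2 = 36.5; e = 34.7 − 36.5 = -1.8
x=3: ŷ = -13.5 + 25·3 = 61.5; e = 63.2 − 61.5 = 1.7
x=4: ŷ = -13.5 + 25·4 = 86.5; e = 88.5 − 86.5 = 2
x=5: ŷ = -13.5 + 25·5 = 111.5; e = 109.6 − 111.5 = -1.9

-1.8, 1.7, 2, -1.9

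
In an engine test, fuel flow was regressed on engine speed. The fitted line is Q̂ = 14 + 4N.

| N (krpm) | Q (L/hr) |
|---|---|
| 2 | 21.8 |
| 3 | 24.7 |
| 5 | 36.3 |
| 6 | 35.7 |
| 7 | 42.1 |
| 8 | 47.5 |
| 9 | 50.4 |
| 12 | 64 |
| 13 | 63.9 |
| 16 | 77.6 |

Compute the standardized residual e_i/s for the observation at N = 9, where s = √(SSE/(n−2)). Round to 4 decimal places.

N=2: Q̂ = 14 + 4·2 = 22; e = 21.8 − 22 = -0.2
N=3: Q̂ = 14 + 4·3 = 26; e = 24.7 − 26 = -1.3
N=5: Q̂ = 14 + 4·5 = 34; e = 36.3 − 34 = 2.3
N=6: Q̂ = 14 + 4·6 = 38; e = 35.7 − 38 = -2.3
N=7: Q̂ = 14 + 4·7 = 42; e = 42.1 − 42 = 0.1
N=8: Q̂ = 14 + 4·8 = 46; e = 47.5 − 46 = 1.5
N=9: Q̂ = 14 + 4·9 = 50; e = 50.4 − 50 = 0.4
N=12: Q̂ = 14 + 4·12 = 62; e = 64 − 62 = 2
N=13: Q̂ = 14 + 4·13 = 66; e = 63.9 − 66 = -2.1
N=16: Q̂ = 14 + 4·16 = 78; e = 77.6 − 78 = -0.4
SSE = 0.04 + 1.69 + 5.29 + 5.29 + 0.01 + 2.25 + 0.16 + 4 + 4.41 + 0.16 = 23.3
s = √(23.3/8) = 1.7066
e/s = 0.4 / 1.7066 = 0.2344

0.2344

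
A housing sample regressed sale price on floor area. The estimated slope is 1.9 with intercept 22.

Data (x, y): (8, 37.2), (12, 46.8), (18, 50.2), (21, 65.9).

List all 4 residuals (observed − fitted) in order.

0, 2, -6, 4

x=8: ŷ = 22 + 1.9·8 = 37.2; r = 37.2 − 37.2 = 0
x=12: ŷ = 22 + 1.9·12 = 44.8; r = 46.8 − 44.8 = 2
x=18: ŷ = 22 + 1.9·18 = 56.2; r = 50.2 − 56.2 = -6
x=21: ŷ = 22 + 1.9·21 = 61.9; r = 65.9 − 61.9 = 4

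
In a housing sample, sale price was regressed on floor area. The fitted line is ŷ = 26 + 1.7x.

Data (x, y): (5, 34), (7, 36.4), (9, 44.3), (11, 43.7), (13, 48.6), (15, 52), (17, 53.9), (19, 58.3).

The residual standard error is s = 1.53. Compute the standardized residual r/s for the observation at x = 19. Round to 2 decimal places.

0.00

ŷ = 26 + 1.7·19 = 58.3
r = 58.3 − 58.3 = 0
r/s = 0 / 1.53 = 0.00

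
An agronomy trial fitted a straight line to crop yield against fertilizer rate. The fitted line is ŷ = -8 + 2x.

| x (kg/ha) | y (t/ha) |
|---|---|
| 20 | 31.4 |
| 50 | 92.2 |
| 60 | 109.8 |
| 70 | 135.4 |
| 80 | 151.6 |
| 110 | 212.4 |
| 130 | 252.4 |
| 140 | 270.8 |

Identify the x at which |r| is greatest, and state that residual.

x = 70, r = 3.4

x=20: ŷ = -8 + 2·20 = 32; r = 31.4 − 32 = -0.6
x=50: ŷ = -8 + 2·50 = 92; r = 92.2 − 92 = 0.2
x=60: ŷ = -8 + 2·60 = 112; r = 109.8 − 112 = -2.2
x=70: ŷ = -8 + 2·70 = 132; r = 135.4 − 132 = 3.4
x=80: ŷ = -8 + 2·80 = 152; r = 151.6 − 152 = -0.4
x=110: ŷ = -8 + 2·110 = 212; r = 212.4 − 212 = 0.4
x=130: ŷ = -8 + 2·130 = 252; r = 252.4 − 252 = 0.4
x=140: ŷ = -8 + 2·140 = 272; r = 270.8 − 272 = -1.2
Largest |r| is 3.4 at x = 70, residual 3.4.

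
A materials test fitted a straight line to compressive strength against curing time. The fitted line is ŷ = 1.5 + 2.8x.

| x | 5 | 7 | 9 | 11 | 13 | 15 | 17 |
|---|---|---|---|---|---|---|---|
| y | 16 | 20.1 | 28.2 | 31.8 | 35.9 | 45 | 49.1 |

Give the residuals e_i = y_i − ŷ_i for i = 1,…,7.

x=5: ŷ = 1.5 + 2.8·5 = 15.5; e = 16 − 15.5 = 0.5
x=7: ŷ = 1.5 + 2.8·7 = 21.1; e = 20.1 − 21.1 = -1
x=9: ŷ = 1.5 + 2.8·9 = 26.7; e = 28.2 − 26.7 = 1.5
x=11: ŷ = 1.5 + 2.8·11 = 32.3; e = 31.8 − 32.3 = -0.5
x=13: ŷ = 1.5 + 2.8·13 = 37.9; e = 35.9 − 37.9 = -2
x=15: ŷ = 1.5 + 2.8·15 = 43.5; e = 45 − 43.5 = 1.5
x=17: ŷ = 1.5 + 2.8·17 = 49.1; e = 49.1 − 49.1 = 0

0.5, -1, 1.5, -0.5, -2, 1.5, 0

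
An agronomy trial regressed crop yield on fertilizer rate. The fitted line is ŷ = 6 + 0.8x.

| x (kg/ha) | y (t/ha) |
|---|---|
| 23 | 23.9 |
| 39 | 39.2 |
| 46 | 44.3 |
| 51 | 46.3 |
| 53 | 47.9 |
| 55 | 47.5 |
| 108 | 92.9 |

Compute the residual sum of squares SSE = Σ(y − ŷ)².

SSE = 13.5

x=23: ŷ = 6 + 0.8·23 = 24.4; r = 23.9 − 24.4 = -0.5
x=39: ŷ = 6 + 0.8·39 = 37.2; r = 39.2 − 37.2 = 2
x=46: ŷ = 6 + 0.8·46 = 42.8; r = 44.3 − 42.8 = 1.5
x=51: ŷ = 6 + 0.8·51 = 46.8; r = 46.3 − 46.8 = -0.5
x=53: ŷ = 6 + 0.8·53 = 48.4; r = 47.9 − 48.4 = -0.5
x=55: ŷ = 6 + 0.8·55 = 50; r = 47.5 − 50 = -2.5
x=108: ŷ = 6 + 0.8·108 = 92.4; r = 92.9 − 92.4 = 0.5
SSE = 0.25 + 4 + 2.25 + 0.25 + 0.25 + 6.25 + 0.25 = 13.5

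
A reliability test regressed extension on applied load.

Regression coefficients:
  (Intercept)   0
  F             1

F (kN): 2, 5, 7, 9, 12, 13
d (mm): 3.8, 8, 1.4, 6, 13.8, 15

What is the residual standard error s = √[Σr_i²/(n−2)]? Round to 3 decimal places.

s = 3.868

F=2: d̂ = 2 = 2; r = 3.8 − 2 = 1.8
F=5: d̂ = 5 = 5; r = 8 − 5 = 3
F=7: d̂ = 7 = 7; r = 1.4 − 7 = -5.6
F=9: d̂ = 9 = 9; r = 6 − 9 = -3
F=12: d̂ = 12 = 12; r = 13.8 − 12 = 1.8
F=13: d̂ = 13 = 13; r = 15 − 13 = 2
SSE = 3.24 + 9 + 31.36 + 9 + 3.24 + 4 = 59.84
s = √(59.84/4) = √14.96 ≈ 3.868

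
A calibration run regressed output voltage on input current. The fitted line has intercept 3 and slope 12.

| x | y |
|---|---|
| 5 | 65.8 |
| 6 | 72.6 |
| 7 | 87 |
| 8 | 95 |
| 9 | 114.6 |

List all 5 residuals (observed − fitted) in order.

x=5: ŷ = 3 + 12·5 = 63; e = 65.8 − 63 = 2.8
x=6: ŷ = 3 + 12·6 = 75; e = 72.6 − 75 = -2.4
x=7: ŷ = 3 + 12·7 = 87; e = 87 − 87 = 0
x=8: ŷ = 3 + 12·8 = 99; e = 95 − 99 = -4
x=9: ŷ = 3 + 12·9 = 111; e = 114.6 − 111 = 3.6

2.8, -2.4, 0, -4, 3.6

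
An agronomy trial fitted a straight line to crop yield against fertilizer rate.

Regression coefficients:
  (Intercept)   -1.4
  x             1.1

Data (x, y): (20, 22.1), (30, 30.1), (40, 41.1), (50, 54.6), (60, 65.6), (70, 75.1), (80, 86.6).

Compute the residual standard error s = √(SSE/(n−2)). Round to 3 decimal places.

s = 1.342

x=20: ŷ = -1.4 + 1.1·20 = 20.6; r = 22.1 − 20.6 = 1.5
x=30: ŷ = -1.4 + 1.1·30 = 31.6; r = 30.1 − 31.6 = -1.5
x=40: ŷ = -1.4 + 1.1·40 = 42.6; r = 41.1 − 42.6 = -1.5
x=50: ŷ = -1.4 + 1.1·50 = 53.6; r = 54.6 − 53.6 = 1
x=60: ŷ = -1.4 + 1.1·60 = 64.6; r = 65.6 − 64.6 = 1
x=70: ŷ = -1.4 + 1.1·70 = 75.6; r = 75.1 − 75.6 = -0.5
x=80: ŷ = -1.4 + 1.1·80 = 86.6; r = 86.6 − 86.6 = 0
SSE = 2.25 + 2.25 + 2.25 + 1 + 1 + 0.25 + 0 = 9
s = √(9/5) = √1.8 ≈ 1.342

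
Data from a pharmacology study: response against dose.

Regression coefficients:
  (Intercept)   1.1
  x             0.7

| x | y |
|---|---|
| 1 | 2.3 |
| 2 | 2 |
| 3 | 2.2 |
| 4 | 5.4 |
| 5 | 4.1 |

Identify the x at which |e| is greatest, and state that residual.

x = 4, e = 1.5

x=1: ŷ = 1.1 + 0.7·1 = 1.8; e = 2.3 − 1.8 = 0.5
x=2: ŷ = 1.1 + 0.7·2 = 2.5; e = 2 − 2.5 = -0.5
x=3: ŷ = 1.1 + 0.7·3 = 3.2; e = 2.2 − 3.2 = -1
x=4: ŷ = 1.1 + 0.7·4 = 3.9; e = 5.4 − 3.9 = 1.5
x=5: ŷ = 1.1 + 0.7·5 = 4.6; e = 4.1 − 4.6 = -0.5
Largest |e| is 1.5 at x = 4, residual 1.5.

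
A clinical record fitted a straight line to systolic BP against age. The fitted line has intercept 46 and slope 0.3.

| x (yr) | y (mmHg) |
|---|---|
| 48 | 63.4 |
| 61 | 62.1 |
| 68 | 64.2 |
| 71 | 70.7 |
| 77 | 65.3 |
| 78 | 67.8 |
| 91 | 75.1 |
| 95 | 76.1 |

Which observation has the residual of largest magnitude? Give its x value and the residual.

x = 77, r = -3.8

x=48: ŷ = 46 + 0.3·48 = 60.4; r = 63.4 − 60.4 = 3
x=61: ŷ = 46 + 0.3·61 = 64.3; r = 62.1 − 64.3 = -2.2
x=68: ŷ = 46 + 0.3·68 = 66.4; r = 64.2 − 66.4 = -2.2
x=71: ŷ = 46 + 0.3·71 = 67.3; r = 70.7 − 67.3 = 3.4
x=77: ŷ = 46 + 0.3·77 = 69.1; r = 65.3 − 69.1 = -3.8
x=78: ŷ = 46 + 0.3·78 = 69.4; r = 67.8 − 69.4 = -1.6
x=91: ŷ = 46 + 0.3·91 = 73.3; r = 75.1 − 73.3 = 1.8
x=95: ŷ = 46 + 0.3·95 = 74.5; r = 76.1 − 74.5 = 1.6
Largest |r| is 3.8 at x = 77, residual -3.8.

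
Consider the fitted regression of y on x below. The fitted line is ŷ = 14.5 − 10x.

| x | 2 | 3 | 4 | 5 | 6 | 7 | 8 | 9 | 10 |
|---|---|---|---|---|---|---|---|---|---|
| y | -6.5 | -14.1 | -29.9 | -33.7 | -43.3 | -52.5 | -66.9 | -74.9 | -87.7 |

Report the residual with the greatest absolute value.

x=2: ŷ = 14.5 − 10·2 = -5.5; r = -6.5 − (-5.5) = -1
x=3: ŷ = 14.5 − 10·3 = -15.5; r = -14.1 − (-15.5) = 1.4
x=4: ŷ = 14.5 − 10·4 = -25.5; r = -29.9 − (-25.5) = -4.4
x=5: ŷ = 14.5 − 10·5 = -35.5; r = -33.7 − (-35.5) = 1.8
x=6: ŷ = 14.5 − 10·6 = -45.5; r = -43.3 − (-45.5) = 2.2
x=7: ŷ = 14.5 − 10·7 = -55.5; r = -52.5 − (-55.5) = 3
x=8: ŷ = 14.5 − 10·8 = -65.5; r = -66.9 − (-65.5) = -1.4
x=9: ŷ = 14.5 − 10·9 = -75.5; r = -74.9 − (-75.5) = 0.6
x=10: ŷ = 14.5 − 10·10 = -85.5; r = -87.7 − (-85.5) = -2.2
Largest |r| is 4.4 at x = 4, residual -4.4.

r = -4.4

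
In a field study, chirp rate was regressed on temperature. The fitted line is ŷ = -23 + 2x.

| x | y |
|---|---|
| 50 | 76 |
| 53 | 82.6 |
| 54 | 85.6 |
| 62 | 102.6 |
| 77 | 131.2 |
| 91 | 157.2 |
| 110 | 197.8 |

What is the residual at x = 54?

ŷ = -23 + 2·54 = 85
r = 85.6 − 85 = 0.6

r = 0.6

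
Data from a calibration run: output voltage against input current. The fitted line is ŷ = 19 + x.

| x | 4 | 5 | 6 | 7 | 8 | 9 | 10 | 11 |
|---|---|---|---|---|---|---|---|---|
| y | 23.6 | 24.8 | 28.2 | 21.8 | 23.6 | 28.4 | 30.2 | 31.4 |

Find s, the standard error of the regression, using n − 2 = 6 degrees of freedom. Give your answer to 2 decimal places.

s = 2.71

x=4: ŷ = 19 + 4 = 23; r = 23.6 − 23 = 0.6
x=5: ŷ = 19 + 5 = 24; r = 24.8 − 24 = 0.8
x=6: ŷ = 19 + 6 = 25; r = 28.2 − 25 = 3.2
x=7: ŷ = 19 + 7 = 26; r = 21.8 − 26 = -4.2
x=8: ŷ = 19 + 8 = 27; r = 23.6 − 27 = -3.4
x=9: ŷ = 19 + 9 = 28; r = 28.4 − 28 = 0.4
x=10: ŷ = 19 + 10 = 29; r = 30.2 − 29 = 1.2
x=11: ŷ = 19 + 11 = 30; r = 31.4 − 30 = 1.4
SSE = 0.36 + 0.64 + 10.24 + 17.64 + 11.56 + 0.16 + 1.44 + 1.96 = 44
s = √(44/6) = √7.33333 ≈ 2.71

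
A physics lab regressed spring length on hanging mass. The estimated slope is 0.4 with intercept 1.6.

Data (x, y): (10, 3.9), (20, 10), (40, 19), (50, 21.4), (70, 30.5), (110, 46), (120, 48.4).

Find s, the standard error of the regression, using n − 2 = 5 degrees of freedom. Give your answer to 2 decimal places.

s = 1.22

x=10: ŷ = 1.6 + 0.4·10 = 5.6; r = 3.9 − 5.6 = -1.7
x=20: ŷ = 1.6 + 0.4·20 = 9.6; r = 10 − 9.6 = 0.4
x=40: ŷ = 1.6 + 0.4·40 = 17.6; r = 19 − 17.6 = 1.4
x=50: ŷ = 1.6 + 0.4·50 = 21.6; r = 21.4 − 21.6 = -0.2
x=70: ŷ = 1.6 + 0.4·70 = 29.6; r = 30.5 − 29.6 = 0.9
x=110: ŷ = 1.6 + 0.4·110 = 45.6; r = 46 − 45.6 = 0.4
x=120: ŷ = 1.6 + 0.4·120 = 49.6; r = 48.4 − 49.6 = -1.2
SSE = 2.89 + 0.16 + 1.96 + 0.04 + 0.81 + 0.16 + 1.44 = 7.46
s = √(7.46/5) = √1.492 ≈ 1.22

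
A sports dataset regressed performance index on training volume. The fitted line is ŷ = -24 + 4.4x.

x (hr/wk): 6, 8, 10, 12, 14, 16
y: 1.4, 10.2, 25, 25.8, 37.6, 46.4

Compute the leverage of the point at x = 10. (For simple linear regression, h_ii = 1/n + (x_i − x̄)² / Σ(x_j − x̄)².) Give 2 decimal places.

x̄ = (6 + 8 + 10 + 12 + 14 + 16)/6 = 11
Σ(x − x̄)² = 25 + 9 + 1 + 1 + 9 + 25 = 70
h = 1/6 + (-1)²/70 = 0.166667 + 0.0142857 = 0.18

h = 0.18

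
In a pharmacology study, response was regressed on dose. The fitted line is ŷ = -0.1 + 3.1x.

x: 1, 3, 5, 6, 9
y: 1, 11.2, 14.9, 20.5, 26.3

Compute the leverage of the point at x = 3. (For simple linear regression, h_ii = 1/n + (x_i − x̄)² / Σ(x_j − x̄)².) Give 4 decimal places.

x̄ = (1 + 3 + 5 + 6 + 9)/5 = 4.8
Σ(x − x̄)² = 14.44 + 3.24 + 0.04 + 1.44 + 17.64 = 36.8
h = 1/5 + (-1.8)²/36.8 = 0.2 + 0.0880435 = 0.2880

h = 0.2880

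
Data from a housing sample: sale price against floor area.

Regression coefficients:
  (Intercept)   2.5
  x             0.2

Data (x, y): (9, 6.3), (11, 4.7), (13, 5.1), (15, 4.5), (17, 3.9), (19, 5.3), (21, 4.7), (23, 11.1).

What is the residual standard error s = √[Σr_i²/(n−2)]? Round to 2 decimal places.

s = 2.24

x=9: ŷ = 2.5 + 0.2·9 = 4.3; r = 6.3 − 4.3 = 2
x=11: ŷ = 2.5 + 0.2·11 = 4.7; r = 4.7 − 4.7 = 0
x=13: ŷ = 2.5 + 0.2·13 = 5.1; r = 5.1 − 5.1 = 0
x=15: ŷ = 2.5 + 0.2·15 = 5.5; r = 4.5 − 5.5 = -1
x=17: ŷ = 2.5 + 0.2·17 = 5.9; r = 3.9 − 5.9 = -2
x=19: ŷ = 2.5 + 0.2·19 = 6.3; r = 5.3 − 6.3 = -1
x=21: ŷ = 2.5 + 0.2·21 = 6.7; r = 4.7 − 6.7 = -2
x=23: ŷ = 2.5 + 0.2·23 = 7.1; r = 11.1 − 7.1 = 4
SSE = 4 + 0 + 0 + 1 + 4 + 1 + 4 + 16 = 30
s = √(30/6) = √5 ≈ 2.24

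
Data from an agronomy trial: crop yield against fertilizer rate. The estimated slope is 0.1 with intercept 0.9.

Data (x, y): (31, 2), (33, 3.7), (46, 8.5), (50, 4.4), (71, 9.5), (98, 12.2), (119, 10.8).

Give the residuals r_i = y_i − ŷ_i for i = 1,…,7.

x=31: ŷ = 0.9 + 0.1·31 = 4; r = 2 − 4 = -2
x=33: ŷ = 0.9 + 0.1·33 = 4.2; r = 3.7 − 4.2 = -0.5
x=46: ŷ = 0.9 + 0.1·46 = 5.5; r = 8.5 − 5.5 = 3
x=50: ŷ = 0.9 + 0.1·50 = 5.9; r = 4.4 − 5.9 = -1.5
x=71: ŷ = 0.9 + 0.1·71 = 8; r = 9.5 − 8 = 1.5
x=98: ŷ = 0.9 + 0.1·98 = 10.7; r = 12.2 − 10.7 = 1.5
x=119: ŷ = 0.9 + 0.1·119 = 12.8; r = 10.8 − 12.8 = -2

-2, -0.5, 3, -1.5, 1.5, 1.5, -2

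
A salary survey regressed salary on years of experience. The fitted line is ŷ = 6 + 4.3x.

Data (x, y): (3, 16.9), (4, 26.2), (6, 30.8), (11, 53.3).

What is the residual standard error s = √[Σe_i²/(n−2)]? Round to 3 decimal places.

s = 2.646

x=3: ŷ = 6 + 4.3·3 = 18.9; e = 16.9 − 18.9 = -2
x=4: ŷ = 6 + 4.3·4 = 23.2; e = 26.2 − 23.2 = 3
x=6: ŷ = 6 + 4.3·6 = 31.8; e = 30.8 − 31.8 = -1
x=11: ŷ = 6 + 4.3·11 = 53.3; e = 53.3 − 53.3 = 0
SSE = 4 + 9 + 1 + 0 = 14
s = √(14/2) = √7 ≈ 2.646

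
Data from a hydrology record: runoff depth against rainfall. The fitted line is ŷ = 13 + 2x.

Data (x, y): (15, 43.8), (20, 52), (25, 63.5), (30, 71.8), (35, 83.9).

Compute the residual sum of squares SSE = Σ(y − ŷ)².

SSE = 4.14

x=15: ŷ = 13 + 2·15 = 43; e = 43.8 − 43 = 0.8
x=20: ŷ = 13 + 2·20 = 53; e = 52 − 53 = -1
x=25: ŷ = 13 + 2·25 = 63; e = 63.5 − 63 = 0.5
x=30: ŷ = 13 + 2·30 = 73; e = 71.8 − 73 = -1.2
x=35: ŷ = 13 + 2·35 = 83; e = 83.9 − 83 = 0.9
SSE = 0.64 + 1 + 0.25 + 1.44 + 0.81 = 4.14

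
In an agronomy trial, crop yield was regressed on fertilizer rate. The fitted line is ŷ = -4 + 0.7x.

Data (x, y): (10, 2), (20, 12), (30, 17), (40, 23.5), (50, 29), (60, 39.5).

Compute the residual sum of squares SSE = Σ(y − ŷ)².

SSE = 11.5

x=10: ŷ = -4 + 0.7·10 = 3; e = 2 − 3 = -1
x=20: ŷ = -4 + 0.7·20 = 10; e = 12 − 10 = 2
x=30: ŷ = -4 + 0.7·30 = 17; e = 17 − 17 = 0
x=40: ŷ = -4 + 0.7·40 = 24; e = 23.5 − 24 = -0.5
x=50: ŷ = -4 + 0.7·50 = 31; e = 29 − 31 = -2
x=60: ŷ = -4 + 0.7·60 = 38; e = 39.5 − 38 = 1.5
SSE = 1 + 4 + 0 + 0.25 + 4 + 2.25 = 11.5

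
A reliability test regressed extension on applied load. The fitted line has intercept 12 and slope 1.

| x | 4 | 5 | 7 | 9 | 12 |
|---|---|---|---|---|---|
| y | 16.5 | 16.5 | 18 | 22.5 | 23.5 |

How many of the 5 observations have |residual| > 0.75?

2

x=4: ŷ = 12 + 4 = 16; e = 16.5 − 16 = 0.5
x=5: ŷ = 12 + 5 = 17; e = 16.5 − 17 = -0.5
x=7: ŷ = 12 + 7 = 19; e = 18 − 19 = -1
x=9: ŷ = 12 + 9 = 21; e = 22.5 − 21 = 1.5
x=12: ŷ = 12 + 12 = 24; e = 23.5 − 24 = -0.5
|e| > 0.75: x=7 (|e|=1), x=9 (|e|=1.5) → 2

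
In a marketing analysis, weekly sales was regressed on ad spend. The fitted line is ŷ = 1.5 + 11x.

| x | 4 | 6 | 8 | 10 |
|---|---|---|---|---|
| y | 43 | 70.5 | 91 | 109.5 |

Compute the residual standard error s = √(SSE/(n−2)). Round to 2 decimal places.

s = 3.28

x=4: ŷ = 1.5 + 11·4 = 45.5; e = 43 − 45.5 = -2.5
x=6: ŷ = 1.5 + 11·6 = 67.5; e = 70.5 − 67.5 = 3
x=8: ŷ = 1.5 + 11·8 = 89.5; e = 91 − 89.5 = 1.5
x=10: ŷ = 1.5 + 11·10 = 111.5; e = 109.5 − 111.5 = -2
SSE = 6.25 + 9 + 2.25 + 4 = 21.5
s = √(21.5/2) = √10.75 ≈ 3.28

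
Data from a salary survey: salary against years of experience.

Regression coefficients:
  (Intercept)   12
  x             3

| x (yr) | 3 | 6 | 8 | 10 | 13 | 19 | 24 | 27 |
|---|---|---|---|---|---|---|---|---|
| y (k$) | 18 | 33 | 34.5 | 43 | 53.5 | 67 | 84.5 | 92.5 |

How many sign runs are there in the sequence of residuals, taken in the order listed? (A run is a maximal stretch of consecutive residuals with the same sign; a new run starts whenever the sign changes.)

x=3: ŷ = 12 + 3·3 = 21; e = 18 − 21 = -3
x=6: ŷ = 12 + 3·6 = 30; e = 33 − 30 = 3
x=8: ŷ = 12 + 3·8 = 36; e = 34.5 − 36 = -1.5
x=10: ŷ = 12 + 3·10 = 42; e = 43 − 42 = 1
x=13: ŷ = 12 + 3·13 = 51; e = 53.5 − 51 = 2.5
x=19: ŷ = 12 + 3·19 = 69; e = 67 − 69 = -2
x=24: ŷ = 12 + 3·24 = 84; e = 84.5 − 84 = 0.5
x=27: ŷ = 12 + 3·27 = 93; e = 92.5 − 93 = -0.5
Signs: − + − + + − + −
Runs: −×1, +×1, −×1, +×2, −×1, +×1, −×1 → 7

7 runs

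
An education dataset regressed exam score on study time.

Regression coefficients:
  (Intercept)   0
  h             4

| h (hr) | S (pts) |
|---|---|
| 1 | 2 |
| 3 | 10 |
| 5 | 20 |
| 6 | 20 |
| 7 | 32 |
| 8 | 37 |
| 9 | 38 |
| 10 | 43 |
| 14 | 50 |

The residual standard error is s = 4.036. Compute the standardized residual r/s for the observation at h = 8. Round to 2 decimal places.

1.24

Ŝ = 4·8 = 32
r = 37 − 32 = 5
r/s = 5 / 4.036 = 1.24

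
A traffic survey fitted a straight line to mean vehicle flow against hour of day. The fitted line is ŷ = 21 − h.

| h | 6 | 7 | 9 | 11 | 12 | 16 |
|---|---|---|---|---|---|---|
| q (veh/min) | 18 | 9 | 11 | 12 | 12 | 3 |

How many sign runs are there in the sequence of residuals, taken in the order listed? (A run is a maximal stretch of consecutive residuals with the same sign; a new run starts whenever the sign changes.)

4 runs

h=6: ŷ = 21 − 6 = 15; r = 18 − 15 = 3
h=7: ŷ = 21 − 7 = 14; r = 9 − 14 = -5
h=9: ŷ = 21 − 9 = 12; r = 11 − 12 = -1
h=11: ŷ = 21 − 11 = 10; r = 12 − 10 = 2
h=12: ŷ = 21 − 12 = 9; r = 12 − 9 = 3
h=16: ŷ = 21 − 16 = 5; r = 3 − 5 = -2
Signs: + − − + + −
Runs: +×1, −×2, +×2, −×1 → 4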